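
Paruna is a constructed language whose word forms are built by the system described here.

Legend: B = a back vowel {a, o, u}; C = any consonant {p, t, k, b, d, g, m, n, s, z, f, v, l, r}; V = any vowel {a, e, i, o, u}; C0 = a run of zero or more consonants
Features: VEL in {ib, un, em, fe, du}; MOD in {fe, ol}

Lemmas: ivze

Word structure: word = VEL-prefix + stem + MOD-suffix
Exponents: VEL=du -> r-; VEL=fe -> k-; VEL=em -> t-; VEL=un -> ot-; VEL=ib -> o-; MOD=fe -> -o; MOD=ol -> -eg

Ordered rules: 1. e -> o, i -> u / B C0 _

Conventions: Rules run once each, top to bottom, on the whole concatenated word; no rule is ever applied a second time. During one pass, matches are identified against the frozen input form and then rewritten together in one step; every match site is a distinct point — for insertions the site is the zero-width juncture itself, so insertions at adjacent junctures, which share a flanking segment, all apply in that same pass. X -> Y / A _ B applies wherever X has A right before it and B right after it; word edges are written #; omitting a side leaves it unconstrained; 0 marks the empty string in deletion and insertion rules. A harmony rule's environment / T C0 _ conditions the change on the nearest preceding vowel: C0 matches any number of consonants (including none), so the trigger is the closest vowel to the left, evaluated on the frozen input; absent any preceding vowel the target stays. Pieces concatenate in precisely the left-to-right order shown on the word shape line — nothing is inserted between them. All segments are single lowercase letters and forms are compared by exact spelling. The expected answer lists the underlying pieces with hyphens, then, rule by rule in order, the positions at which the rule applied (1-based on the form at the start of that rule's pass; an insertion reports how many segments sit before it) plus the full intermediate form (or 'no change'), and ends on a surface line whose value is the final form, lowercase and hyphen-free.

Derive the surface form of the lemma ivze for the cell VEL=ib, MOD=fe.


underlying: o-ivze-o
1. e -> o, i -> u / B C0 _: fires at position(s) 2: ouvzeo
surface: ouvzeo


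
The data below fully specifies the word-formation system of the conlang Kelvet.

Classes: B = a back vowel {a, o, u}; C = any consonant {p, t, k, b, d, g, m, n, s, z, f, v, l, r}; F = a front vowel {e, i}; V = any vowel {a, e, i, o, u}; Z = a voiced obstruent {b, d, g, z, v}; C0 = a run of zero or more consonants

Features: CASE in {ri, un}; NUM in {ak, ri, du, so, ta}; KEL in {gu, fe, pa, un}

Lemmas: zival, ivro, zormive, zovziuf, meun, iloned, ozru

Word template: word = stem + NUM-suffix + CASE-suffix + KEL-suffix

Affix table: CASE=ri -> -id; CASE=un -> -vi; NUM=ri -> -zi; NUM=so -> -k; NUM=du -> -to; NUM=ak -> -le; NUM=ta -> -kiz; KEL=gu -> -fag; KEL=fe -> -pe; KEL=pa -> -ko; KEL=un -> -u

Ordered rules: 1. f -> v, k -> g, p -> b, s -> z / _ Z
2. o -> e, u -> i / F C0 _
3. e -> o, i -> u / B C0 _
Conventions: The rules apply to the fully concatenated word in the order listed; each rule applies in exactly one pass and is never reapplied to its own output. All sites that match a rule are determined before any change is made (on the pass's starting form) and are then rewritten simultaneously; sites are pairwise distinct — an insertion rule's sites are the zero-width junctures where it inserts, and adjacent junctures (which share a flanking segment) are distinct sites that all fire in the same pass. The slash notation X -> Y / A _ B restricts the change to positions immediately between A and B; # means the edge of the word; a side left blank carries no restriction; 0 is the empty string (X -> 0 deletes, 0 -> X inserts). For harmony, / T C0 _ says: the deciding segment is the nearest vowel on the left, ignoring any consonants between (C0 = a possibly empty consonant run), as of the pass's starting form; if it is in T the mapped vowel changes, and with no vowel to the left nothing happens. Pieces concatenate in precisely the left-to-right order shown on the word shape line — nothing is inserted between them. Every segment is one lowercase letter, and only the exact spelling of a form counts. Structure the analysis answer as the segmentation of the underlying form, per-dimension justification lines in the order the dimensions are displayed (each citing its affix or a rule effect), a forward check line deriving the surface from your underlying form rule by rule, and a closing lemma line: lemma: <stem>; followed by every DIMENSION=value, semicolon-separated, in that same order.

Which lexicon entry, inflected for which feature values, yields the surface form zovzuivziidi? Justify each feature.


underlying: zovziuf-zi-id-u
CASE=ri - signalled by the affix -id
NUM=ri - signalled by the affix -zi
KEL=un - signalled by the affix -u
check: zovziufziidu -> zovziuvziidu -> zovziivziidi -> zovzuivziidi
lemma: zovziuf; CASE=ri; NUM=ri; KEL=un


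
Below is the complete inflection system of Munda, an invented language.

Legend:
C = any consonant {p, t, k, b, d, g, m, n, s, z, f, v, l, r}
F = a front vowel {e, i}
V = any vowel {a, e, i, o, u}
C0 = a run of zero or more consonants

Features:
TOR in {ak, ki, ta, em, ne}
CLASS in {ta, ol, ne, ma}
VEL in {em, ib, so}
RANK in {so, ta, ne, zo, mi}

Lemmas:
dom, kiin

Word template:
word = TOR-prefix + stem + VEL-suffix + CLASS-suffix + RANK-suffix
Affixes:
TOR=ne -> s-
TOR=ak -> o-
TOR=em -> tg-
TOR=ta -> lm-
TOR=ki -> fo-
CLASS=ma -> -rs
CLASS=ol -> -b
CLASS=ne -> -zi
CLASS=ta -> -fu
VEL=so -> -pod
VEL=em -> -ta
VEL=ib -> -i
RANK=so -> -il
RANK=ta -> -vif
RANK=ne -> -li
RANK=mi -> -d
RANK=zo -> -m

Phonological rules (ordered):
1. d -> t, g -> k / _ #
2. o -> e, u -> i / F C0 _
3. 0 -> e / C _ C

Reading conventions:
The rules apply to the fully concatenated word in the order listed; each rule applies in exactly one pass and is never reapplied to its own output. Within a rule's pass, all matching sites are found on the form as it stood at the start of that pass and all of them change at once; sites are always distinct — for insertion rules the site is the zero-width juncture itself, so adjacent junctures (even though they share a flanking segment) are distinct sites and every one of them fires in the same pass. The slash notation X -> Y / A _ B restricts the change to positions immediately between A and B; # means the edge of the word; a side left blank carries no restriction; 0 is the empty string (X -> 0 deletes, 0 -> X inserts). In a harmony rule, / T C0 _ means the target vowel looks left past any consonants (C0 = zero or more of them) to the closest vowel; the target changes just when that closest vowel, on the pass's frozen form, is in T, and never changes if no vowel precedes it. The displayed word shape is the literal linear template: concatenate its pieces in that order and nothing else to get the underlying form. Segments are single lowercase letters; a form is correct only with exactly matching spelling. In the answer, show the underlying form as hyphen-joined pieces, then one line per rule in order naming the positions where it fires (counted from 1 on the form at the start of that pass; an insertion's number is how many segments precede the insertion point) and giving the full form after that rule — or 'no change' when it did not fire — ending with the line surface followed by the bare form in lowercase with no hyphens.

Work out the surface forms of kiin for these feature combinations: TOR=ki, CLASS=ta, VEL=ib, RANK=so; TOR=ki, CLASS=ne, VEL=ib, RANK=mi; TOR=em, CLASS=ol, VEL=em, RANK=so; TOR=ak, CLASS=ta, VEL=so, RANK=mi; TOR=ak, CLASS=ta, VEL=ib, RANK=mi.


cell TOR=ki, CLASS=ta, VEL=ib, RANK=so:
underlying: fo-kiin-i-fu-il
1. d -> t, g -> k / _ #: no change
2. o -> e, u -> i / F C0 _: fires at position(s) 9: fokiinifiil
3. 0 -> e / C _ C: no change
surface: fokiinifiil

cell TOR=ki, CLASS=ne, VEL=ib, RANK=mi:
underlying: fo-kiin-i-zi-d
1. d -> t, g -> k / _ #: fires at position(s) 10: fokiinizit
2. o -> e, u -> i / F C0 _: no change
3. 0 -> e / C _ C: no change
surface: fokiinizit

cell TOR=em, CLASS=ol, VEL=em, RANK=so:
underlying: tg-kiin-ta-b-il
1. d -> t, g -> k / _ #: no change
2. o -> e, u -> i / F C0 _: no change
3. 0 -> e / C _ C: inserts after position(s) 1, 2, 6: tegekiinetabil
surface: tegekiinetabil

cell TOR=ak, CLASS=ta, VEL=so, RANK=mi:
underlying: o-kiin-pod-fu-d
1. d -> t, g -> k / _ #: fires at position(s) 11: okiinpodfut
2. o -> e, u -> i / F C0 _: fires at position(s) 7: okiinpedfut
3. 0 -> e / C _ C: inserts after position(s) 5, 8: okiinepedefut
surface: okiinepedefut

cell TOR=ak, CLASS=ta, VEL=ib, RANK=mi:
underlying: o-kiin-i-fu-d
1. d -> t, g -> k / _ #: fires at position(s) 9: okiinifut
2. o -> e, u -> i / F C0 _: fires at position(s) 8: okiinifit
3. 0 -> e / C _ C: no change
surface: okiinifit


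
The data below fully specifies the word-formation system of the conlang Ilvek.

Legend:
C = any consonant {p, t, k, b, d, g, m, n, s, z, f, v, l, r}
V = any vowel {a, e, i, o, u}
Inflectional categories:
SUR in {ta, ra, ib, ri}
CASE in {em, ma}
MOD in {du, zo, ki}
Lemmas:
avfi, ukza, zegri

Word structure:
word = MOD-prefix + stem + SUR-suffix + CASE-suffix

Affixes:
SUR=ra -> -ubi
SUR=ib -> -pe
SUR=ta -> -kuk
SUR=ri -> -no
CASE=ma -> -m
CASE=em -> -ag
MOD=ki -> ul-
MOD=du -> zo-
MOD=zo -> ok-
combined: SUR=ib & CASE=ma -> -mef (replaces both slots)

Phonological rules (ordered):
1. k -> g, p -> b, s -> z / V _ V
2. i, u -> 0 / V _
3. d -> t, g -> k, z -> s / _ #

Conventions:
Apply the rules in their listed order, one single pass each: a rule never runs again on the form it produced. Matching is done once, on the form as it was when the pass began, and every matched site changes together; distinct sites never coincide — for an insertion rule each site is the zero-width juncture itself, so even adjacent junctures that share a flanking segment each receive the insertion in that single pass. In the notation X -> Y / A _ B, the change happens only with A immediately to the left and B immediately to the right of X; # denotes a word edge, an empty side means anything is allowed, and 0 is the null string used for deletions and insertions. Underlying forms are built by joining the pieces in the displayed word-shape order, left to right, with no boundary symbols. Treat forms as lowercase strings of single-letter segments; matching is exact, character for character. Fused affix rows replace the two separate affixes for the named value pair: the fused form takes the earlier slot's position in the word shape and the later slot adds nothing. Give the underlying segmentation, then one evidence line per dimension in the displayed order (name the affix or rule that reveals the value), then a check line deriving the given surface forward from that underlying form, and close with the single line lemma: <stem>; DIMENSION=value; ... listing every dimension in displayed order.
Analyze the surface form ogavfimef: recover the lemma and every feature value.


underlying: ok-avfi-mef
SUR=ib - signalled by the combined affix row
CASE=ma - signalled by the combined affix row
MOD=zo - signalled by the affix ok-
check: okavfimef -> ogavfimef -> ogavfimef -> ogavfimef
lemma: avfi; SUR=ib; CASE=ma; MOD=zo


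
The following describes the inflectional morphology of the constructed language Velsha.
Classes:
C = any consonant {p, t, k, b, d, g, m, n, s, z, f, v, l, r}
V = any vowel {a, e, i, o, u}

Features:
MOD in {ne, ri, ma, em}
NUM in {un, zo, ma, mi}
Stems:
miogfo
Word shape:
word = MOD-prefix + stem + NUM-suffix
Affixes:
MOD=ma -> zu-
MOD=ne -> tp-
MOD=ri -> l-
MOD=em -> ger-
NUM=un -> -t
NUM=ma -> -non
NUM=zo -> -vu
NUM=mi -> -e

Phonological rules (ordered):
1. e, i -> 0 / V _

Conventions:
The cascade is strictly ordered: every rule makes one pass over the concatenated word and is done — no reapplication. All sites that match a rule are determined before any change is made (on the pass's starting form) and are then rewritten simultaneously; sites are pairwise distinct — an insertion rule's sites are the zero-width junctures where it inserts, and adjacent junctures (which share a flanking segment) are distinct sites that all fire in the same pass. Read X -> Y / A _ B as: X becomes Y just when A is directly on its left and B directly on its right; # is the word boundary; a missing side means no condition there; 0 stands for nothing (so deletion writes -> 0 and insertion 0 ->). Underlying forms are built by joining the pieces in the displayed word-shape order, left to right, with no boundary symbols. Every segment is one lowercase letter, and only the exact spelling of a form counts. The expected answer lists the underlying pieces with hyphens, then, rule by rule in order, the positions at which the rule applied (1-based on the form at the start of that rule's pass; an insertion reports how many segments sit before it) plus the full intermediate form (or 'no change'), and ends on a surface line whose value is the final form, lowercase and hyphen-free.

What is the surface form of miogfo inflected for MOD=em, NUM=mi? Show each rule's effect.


underlying: ger-miogfo-e
1. e, i -> 0 / V _: fires at position(s) 10: germiogfo
surface: germiogfo


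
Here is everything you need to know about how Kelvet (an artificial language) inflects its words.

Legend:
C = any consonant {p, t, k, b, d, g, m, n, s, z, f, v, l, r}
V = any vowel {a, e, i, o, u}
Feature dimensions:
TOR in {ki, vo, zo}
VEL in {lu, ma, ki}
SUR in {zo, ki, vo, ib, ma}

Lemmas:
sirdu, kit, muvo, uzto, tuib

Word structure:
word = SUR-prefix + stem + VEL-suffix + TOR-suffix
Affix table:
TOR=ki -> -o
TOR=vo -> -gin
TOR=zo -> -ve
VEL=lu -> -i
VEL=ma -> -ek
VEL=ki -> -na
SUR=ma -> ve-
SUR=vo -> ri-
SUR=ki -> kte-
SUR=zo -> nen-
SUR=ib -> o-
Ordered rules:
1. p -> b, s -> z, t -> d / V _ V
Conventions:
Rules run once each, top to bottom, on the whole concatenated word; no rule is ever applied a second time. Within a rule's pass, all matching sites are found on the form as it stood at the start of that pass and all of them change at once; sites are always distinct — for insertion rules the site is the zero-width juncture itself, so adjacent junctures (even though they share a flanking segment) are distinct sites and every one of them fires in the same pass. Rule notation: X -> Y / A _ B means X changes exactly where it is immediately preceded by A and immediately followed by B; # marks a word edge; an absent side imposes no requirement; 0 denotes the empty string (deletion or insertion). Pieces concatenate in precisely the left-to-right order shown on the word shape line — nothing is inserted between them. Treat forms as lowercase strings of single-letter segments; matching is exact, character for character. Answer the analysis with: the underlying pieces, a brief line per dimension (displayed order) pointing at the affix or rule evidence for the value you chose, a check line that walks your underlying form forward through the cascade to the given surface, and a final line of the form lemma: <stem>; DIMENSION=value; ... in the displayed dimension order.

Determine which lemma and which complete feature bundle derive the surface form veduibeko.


underlying: ve-tuib-ek-o
TOR=ki - signalled by the affix -o
VEL=ma - signalled by the affix -ek
SUR=ma - signalled by the affix ve-
check: vetuibeko -> veduibeko
lemma: tuib; TOR=ki; VEL=ma; SUR=ma


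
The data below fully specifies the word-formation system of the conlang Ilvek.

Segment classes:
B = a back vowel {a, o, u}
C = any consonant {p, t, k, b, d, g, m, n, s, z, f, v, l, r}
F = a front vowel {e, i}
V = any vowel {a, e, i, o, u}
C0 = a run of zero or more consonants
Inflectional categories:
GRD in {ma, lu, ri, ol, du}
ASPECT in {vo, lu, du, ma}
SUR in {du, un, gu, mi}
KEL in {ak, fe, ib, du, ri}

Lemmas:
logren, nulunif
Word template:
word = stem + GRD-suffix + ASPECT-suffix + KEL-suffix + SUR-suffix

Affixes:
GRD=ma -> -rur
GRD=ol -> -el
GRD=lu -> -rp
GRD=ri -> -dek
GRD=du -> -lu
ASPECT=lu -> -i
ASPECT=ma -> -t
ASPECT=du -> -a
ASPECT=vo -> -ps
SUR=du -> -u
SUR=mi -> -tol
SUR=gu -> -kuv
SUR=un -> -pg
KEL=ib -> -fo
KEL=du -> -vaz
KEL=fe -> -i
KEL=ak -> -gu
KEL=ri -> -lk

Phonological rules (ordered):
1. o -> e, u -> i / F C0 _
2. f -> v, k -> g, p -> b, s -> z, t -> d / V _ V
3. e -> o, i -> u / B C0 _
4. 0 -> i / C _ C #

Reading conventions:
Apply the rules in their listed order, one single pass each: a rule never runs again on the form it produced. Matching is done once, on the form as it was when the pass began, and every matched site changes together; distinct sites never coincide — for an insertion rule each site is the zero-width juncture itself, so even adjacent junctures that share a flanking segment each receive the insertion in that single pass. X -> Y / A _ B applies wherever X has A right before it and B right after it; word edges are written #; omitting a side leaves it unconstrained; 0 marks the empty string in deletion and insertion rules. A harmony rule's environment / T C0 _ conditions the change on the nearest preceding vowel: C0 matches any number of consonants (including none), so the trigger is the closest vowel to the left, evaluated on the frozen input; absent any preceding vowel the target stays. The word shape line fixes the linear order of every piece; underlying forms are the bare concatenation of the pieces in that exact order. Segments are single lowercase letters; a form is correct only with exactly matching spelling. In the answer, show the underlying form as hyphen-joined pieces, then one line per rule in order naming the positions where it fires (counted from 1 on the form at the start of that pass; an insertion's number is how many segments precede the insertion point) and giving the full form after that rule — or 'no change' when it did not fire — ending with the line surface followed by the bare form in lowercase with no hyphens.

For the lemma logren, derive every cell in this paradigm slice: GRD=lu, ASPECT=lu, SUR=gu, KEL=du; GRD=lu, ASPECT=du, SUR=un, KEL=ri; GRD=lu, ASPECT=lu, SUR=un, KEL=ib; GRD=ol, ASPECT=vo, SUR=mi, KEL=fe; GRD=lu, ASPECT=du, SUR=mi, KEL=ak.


cell GRD=lu, ASPECT=lu, SUR=gu, KEL=du:
underlying: logren-rp-i-vaz-kuv
1. o -> e, u -> i / F C0 _: no change
2. f -> v, k -> g, p -> b, s -> z, t -> d / V _ V: no change
3. e -> o, i -> u / B C0 _: fires at position(s) 5: logronrpivazkuv
4. 0 -> i / C _ C #: no change
surface: logronrpivazkuv

cell GRD=lu, ASPECT=du, SUR=un, KEL=ri:
underlying: logren-rp-a-lk-pg
1. o -> e, u -> i / F C0 _: no change
2. f -> v, k -> g, p -> b, s -> z, t -> d / V _ V: no change
3. e -> o, i -> u / B C0 _: fires at position(s) 5: logronrpalkpg
4. 0 -> i / C _ C #: inserts after position(s) 12: logronrpalkpig
surface: logronrpalkpig

cell GRD=lu, ASPECT=lu, SUR=un, KEL=ib:
underlying: logren-rp-i-fo-pg
1. o -> e, u -> i / F C0 _: fires at position(s) 11: logrenrpifepg
2. f -> v, k -> g, p -> b, s -> z, t -> d / V _ V: fires at position(s) 10: logrenrpivepg
3. e -> o, i -> u / B C0 _: fires at position(s) 5: logronrpivepg
4. 0 -> i / C _ C #: inserts after position(s) 12: logronrpivepig
surface: logronrpivepig

cell GRD=ol, ASPECT=vo, SUR=mi, KEL=fe:
underlying: logren-el-ps-i-tol
1. o -> e, u -> i / F C0 _: fires at position(s) 13: logrenelpsitel
2. f -> v, k -> g, p -> b, s -> z, t -> d / V _ V: fires at position(s) 12: logrenelpsidel
3. e -> o, i -> u / B C0 _: fires at position(s) 5: logronelpsidel
4. 0 -> i / C _ C #: no change
surface: logronelpsidel

cell GRD=lu, ASPECT=du, SUR=mi, KEL=ak:
underlying: logren-rp-a-gu-tol
1. o -> e, u -> i / F C0 _: no change
2. f -> v, k -> g, p -> b, s -> z, t -> d / V _ V: fires at position(s) 12: logrenrpagudol
3. e -> o, i -> u / B C0 _: fires at position(s) 5: logronrpagudol
4. 0 -> i / C _ C #: no change
surface: logronrpagudol


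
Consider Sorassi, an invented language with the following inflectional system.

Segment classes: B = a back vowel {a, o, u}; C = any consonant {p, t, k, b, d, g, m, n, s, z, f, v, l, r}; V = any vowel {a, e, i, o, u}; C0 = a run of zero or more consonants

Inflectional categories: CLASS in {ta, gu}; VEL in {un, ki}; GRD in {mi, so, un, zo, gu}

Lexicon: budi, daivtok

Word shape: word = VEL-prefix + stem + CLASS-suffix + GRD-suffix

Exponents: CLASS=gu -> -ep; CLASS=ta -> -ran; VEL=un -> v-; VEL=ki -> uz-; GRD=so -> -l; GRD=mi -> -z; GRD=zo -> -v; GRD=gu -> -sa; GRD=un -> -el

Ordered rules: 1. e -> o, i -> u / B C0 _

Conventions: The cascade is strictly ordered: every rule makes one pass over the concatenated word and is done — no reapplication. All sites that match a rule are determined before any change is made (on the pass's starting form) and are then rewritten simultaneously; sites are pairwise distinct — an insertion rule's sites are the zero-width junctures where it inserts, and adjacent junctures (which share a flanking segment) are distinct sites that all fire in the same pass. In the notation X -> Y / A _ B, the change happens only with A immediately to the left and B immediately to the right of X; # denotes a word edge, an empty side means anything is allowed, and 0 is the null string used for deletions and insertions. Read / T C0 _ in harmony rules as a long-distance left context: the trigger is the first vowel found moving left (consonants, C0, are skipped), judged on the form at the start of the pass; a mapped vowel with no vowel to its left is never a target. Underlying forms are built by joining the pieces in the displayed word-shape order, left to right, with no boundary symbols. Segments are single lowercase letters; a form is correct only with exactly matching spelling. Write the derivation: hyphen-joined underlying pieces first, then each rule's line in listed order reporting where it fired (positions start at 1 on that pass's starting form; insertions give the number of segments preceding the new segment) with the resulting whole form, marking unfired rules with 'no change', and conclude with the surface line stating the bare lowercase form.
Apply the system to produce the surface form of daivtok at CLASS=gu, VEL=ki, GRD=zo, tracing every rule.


underlying: uz-daivtok-ep-v
1. e -> o, i -> u / B C0 _: fires at position(s) 5, 10: uzdauvtokopv
surface: uzdauvtokopv


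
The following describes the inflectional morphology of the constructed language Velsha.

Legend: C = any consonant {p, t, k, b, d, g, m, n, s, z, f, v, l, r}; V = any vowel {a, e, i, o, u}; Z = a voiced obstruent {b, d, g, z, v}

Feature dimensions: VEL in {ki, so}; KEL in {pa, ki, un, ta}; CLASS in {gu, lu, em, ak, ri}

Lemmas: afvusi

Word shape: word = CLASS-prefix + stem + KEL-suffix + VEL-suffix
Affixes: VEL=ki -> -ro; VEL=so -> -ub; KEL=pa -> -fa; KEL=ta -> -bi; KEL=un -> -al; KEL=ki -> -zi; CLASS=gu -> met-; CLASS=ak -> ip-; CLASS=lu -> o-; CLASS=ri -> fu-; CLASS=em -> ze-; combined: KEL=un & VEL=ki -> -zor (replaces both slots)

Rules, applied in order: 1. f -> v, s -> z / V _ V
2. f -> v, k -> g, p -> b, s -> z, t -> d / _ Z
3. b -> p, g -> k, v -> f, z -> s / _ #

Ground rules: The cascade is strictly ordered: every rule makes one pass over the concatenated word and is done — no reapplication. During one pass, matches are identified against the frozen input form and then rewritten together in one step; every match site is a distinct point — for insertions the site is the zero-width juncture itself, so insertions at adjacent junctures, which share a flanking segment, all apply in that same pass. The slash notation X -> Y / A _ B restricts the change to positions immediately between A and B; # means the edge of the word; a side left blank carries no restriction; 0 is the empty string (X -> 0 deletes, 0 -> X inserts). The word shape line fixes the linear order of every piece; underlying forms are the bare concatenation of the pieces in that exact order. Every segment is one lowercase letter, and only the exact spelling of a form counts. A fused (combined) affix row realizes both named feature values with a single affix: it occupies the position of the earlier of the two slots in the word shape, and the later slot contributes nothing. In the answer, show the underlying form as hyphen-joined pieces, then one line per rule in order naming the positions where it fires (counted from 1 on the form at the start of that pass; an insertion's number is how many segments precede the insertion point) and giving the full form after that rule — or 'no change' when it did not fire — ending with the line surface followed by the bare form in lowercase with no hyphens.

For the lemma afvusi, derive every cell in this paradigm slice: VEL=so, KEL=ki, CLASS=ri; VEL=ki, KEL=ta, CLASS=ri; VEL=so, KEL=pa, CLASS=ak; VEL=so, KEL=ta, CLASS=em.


cell VEL=so, KEL=ki, CLASS=ri:
underlying: fu-afvusi-zi-ub
1. f -> v, s -> z / V _ V: fires at position(s) 7: fuafvuziziub
2. f -> v, k -> g, p -> b, s -> z, t -> d / _ Z: fires at position(s) 4: fuavvuziziub
3. b -> p, g -> k, v -> f, z -> s / _ #: fires at position(s) 12: fuavvuziziup
surface: fuavvuziziup

cell VEL=ki, KEL=ta, CLASS=ri:
underlying: fu-afvusi-bi-ro
1. f -> v, s -> z / V _ V: fires at position(s) 7: fuafvuzibiro
2. f -> v, k -> g, p -> b, s -> z, t -> d / _ Z: fires at position(s) 4: fuavvuzibiro
3. b -> p, g -> k, v -> f, z -> s / _ #: no change
surface: fuavvuzibiro

cell VEL=so, KEL=pa, CLASS=ak:
underlying: ip-afvusi-fa-ub
1. f -> v, s -> z / V _ V: fires at position(s) 7, 9: ipafvuzivaub
2. f -> v, k -> g, p -> b, s -> z, t -> d / _ Z: fires at position(s) 4: ipavvuzivaub
3. b -> p, g -> k, v -> f, z -> s / _ #: fires at position(s) 12: ipavvuzivaup
surface: ipavvuzivaup

cell VEL=so, KEL=ta, CLASS=em:
underlying: ze-afvusi-bi-ub
1. f -> v, s -> z / V _ V: fires at position(s) 7: zeafvuzibiub
2. f -> v, k -> g, p -> b, s -> z, t -> d / _ Z: fires at position(s) 4: zeavvuzibiub
3. b -> p, g -> k, v -> f, z -> s / _ #: fires at position(s) 12: zeavvuzibiup
surface: zeavvuzibiup


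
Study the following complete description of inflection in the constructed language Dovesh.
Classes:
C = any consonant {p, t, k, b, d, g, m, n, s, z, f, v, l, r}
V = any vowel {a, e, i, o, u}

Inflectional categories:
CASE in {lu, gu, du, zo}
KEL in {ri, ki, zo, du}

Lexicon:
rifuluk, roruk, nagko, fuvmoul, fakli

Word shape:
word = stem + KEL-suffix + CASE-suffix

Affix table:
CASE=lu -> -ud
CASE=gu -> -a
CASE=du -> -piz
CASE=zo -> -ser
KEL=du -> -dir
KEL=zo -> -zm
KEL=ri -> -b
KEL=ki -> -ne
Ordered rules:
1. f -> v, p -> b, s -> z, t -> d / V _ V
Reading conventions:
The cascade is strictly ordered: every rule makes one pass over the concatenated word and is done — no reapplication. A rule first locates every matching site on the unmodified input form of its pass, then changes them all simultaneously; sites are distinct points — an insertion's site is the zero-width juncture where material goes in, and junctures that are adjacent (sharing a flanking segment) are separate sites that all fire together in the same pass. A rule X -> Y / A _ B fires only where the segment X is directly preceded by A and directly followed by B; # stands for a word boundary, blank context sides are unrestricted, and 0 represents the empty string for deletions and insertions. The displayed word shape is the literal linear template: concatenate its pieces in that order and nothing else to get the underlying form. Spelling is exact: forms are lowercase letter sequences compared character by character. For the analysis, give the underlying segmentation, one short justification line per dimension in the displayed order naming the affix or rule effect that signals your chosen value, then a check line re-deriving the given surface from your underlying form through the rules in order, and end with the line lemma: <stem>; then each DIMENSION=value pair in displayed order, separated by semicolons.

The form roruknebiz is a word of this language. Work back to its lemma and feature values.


underlying: roruk-ne-piz
CASE=du - signalled by the affix -piz
KEL=ki - signalled by the affix -ne
check: roruknepiz -> roruknebiz
lemma: roruk; CASE=du; KEL=ki


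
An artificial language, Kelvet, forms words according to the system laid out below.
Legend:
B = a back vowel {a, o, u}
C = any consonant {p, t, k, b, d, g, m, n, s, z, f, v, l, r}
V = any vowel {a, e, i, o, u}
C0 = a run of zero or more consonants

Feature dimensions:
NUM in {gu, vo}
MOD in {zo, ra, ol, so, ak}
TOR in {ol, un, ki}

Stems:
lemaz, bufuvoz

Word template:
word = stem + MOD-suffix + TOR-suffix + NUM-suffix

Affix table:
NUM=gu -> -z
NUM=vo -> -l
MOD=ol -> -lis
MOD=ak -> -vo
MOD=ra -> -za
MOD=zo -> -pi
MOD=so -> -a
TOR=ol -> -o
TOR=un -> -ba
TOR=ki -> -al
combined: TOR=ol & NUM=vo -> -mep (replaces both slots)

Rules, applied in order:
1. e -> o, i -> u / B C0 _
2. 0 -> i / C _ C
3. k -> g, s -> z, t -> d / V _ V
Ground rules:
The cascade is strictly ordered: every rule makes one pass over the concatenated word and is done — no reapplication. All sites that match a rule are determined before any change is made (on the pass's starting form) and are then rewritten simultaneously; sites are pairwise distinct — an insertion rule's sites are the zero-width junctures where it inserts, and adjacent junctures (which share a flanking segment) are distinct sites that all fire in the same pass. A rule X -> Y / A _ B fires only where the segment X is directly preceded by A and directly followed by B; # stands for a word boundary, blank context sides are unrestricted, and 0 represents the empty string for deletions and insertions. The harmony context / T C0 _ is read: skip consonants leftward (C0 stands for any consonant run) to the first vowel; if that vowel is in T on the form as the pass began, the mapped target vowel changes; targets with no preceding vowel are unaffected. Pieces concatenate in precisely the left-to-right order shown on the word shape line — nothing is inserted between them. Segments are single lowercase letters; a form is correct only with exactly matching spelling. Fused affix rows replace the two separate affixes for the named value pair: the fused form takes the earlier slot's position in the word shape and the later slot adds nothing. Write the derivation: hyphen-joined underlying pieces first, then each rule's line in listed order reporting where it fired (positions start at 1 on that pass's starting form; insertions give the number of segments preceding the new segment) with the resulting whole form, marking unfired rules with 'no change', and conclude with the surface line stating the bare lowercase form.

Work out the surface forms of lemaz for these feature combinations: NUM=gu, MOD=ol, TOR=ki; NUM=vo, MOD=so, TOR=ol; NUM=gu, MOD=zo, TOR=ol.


cell NUM=gu, MOD=ol, TOR=ki:
underlying: lemaz-lis-al-z
1. e -> o, i -> u / B C0 _: fires at position(s) 7: lemazlusalz
2. 0 -> i / C _ C: inserts after position(s) 5, 10: lemazilusaliz
3. k -> g, s -> z, t -> d / V _ V: fires at position(s) 9: lemaziluzaliz
surface: lemaziluzaliz

cell NUM=vo, MOD=so, TOR=ol:
underlying: lemaz-a-mep
1. e -> o, i -> u / B C0 _: fires at position(s) 8: lemazamop
2. 0 -> i / C _ C: no change
3. k -> g, s -> z, t -> d / V _ V: no change
surface: lemazamop

cell NUM=gu, MOD=zo, TOR=ol:
underlying: lemaz-pi-o-z
1. e -> o, i -> u / B C0 _: fires at position(s) 7: lemazpuoz
2. 0 -> i / C _ C: inserts after position(s) 5: lemazipuoz
3. k -> g, s -> z, t -> d / V _ V: no change
surface: lemazipuoz


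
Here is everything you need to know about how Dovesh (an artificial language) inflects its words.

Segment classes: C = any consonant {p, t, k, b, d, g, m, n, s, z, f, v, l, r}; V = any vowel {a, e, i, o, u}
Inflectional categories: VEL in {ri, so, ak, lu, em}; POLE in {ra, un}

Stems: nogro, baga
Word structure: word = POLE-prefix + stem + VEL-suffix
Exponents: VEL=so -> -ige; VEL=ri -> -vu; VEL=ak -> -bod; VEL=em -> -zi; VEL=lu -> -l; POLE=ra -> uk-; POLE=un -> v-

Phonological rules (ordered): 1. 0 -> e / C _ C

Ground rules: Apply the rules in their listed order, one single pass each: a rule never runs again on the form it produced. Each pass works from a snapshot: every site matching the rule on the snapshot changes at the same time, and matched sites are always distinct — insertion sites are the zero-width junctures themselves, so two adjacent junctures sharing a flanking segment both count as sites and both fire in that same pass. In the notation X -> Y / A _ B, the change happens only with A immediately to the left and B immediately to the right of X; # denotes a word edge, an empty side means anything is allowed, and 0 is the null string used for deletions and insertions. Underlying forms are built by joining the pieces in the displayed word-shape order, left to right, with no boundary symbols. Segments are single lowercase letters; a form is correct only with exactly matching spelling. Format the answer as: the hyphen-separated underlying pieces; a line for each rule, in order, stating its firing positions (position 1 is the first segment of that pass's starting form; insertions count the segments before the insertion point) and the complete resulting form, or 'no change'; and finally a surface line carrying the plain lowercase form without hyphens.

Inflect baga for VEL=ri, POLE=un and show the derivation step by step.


underlying: v-baga-vu
1. 0 -> e / C _ C: inserts after position(s) 1: vebagavu
surface: vebagavu


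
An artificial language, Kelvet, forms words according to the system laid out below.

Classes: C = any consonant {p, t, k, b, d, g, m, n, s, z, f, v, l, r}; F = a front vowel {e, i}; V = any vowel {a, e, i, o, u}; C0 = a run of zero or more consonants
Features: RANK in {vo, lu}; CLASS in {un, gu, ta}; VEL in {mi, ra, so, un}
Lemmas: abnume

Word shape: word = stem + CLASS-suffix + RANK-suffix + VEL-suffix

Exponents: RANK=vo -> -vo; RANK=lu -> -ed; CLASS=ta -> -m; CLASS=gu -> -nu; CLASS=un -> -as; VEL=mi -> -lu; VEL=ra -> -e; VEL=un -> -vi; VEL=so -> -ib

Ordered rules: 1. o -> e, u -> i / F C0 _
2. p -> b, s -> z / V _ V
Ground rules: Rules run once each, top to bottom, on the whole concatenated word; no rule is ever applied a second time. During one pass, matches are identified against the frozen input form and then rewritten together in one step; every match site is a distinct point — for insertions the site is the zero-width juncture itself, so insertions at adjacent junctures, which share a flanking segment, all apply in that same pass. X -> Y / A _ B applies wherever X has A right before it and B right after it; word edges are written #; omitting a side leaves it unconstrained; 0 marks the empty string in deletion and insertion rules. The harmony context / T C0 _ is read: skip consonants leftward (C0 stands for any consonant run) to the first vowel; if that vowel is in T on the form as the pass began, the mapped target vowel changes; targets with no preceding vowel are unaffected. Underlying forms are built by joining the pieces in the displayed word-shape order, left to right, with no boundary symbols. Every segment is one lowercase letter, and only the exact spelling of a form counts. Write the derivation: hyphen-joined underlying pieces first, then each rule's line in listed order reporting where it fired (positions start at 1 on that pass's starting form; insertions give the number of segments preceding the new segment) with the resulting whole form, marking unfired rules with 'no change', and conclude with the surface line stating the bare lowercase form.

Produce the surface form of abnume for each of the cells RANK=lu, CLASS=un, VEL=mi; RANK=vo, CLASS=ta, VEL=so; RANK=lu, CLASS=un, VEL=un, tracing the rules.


cell RANK=lu, CLASS=un, VEL=mi:
underlying: abnume-as-ed-lu
1. o -> e, u -> i / F C0 _: fires at position(s) 12: abnumeasedli
2. p -> b, s -> z / V _ V: fires at position(s) 8: abnumeazedli
surface: abnumeazedli

cell RANK=vo, CLASS=ta, VEL=so:
underlying: abnume-m-vo-ib
1. o -> e, u -> i / F C0 _: fires at position(s) 9: abnumemveib
2. p -> b, s -> z / V _ V: no change
surface: abnumemveib

cell RANK=lu, CLASS=un, VEL=un:
underlying: abnume-as-ed-vi
1. o -> e, u -> i / F C0 _: no change
2. p -> b, s -> z / V _ V: fires at position(s) 8: abnumeazedvi
surface: abnumeazedvi


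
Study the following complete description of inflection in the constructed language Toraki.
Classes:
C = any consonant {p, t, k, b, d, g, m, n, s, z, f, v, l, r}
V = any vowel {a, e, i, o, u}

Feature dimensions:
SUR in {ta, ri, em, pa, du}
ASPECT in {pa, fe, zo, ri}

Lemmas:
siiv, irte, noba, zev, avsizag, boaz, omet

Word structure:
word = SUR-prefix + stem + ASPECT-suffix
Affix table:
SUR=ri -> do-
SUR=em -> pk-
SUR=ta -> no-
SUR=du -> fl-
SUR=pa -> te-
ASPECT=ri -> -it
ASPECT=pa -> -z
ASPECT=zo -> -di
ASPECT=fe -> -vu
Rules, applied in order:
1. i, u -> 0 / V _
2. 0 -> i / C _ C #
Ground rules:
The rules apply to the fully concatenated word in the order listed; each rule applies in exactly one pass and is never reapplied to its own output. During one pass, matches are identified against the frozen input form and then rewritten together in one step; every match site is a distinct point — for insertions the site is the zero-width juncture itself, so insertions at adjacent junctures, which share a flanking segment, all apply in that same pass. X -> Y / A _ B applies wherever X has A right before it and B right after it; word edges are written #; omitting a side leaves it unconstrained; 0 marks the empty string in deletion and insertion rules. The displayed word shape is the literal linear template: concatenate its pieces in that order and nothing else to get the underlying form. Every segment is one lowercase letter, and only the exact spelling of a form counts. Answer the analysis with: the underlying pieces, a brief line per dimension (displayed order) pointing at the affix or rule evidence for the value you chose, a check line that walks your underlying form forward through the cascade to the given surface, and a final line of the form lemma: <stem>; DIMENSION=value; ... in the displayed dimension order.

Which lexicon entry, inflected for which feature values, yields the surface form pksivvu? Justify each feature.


underlying: pk-siiv-vu
SUR=em - signalled by the affix pk-
ASPECT=fe - signalled by the affix -vu
check: pksiivvu -> pksivvu -> pksivvu
lemma: siiv; SUR=em; ASPECT=fe


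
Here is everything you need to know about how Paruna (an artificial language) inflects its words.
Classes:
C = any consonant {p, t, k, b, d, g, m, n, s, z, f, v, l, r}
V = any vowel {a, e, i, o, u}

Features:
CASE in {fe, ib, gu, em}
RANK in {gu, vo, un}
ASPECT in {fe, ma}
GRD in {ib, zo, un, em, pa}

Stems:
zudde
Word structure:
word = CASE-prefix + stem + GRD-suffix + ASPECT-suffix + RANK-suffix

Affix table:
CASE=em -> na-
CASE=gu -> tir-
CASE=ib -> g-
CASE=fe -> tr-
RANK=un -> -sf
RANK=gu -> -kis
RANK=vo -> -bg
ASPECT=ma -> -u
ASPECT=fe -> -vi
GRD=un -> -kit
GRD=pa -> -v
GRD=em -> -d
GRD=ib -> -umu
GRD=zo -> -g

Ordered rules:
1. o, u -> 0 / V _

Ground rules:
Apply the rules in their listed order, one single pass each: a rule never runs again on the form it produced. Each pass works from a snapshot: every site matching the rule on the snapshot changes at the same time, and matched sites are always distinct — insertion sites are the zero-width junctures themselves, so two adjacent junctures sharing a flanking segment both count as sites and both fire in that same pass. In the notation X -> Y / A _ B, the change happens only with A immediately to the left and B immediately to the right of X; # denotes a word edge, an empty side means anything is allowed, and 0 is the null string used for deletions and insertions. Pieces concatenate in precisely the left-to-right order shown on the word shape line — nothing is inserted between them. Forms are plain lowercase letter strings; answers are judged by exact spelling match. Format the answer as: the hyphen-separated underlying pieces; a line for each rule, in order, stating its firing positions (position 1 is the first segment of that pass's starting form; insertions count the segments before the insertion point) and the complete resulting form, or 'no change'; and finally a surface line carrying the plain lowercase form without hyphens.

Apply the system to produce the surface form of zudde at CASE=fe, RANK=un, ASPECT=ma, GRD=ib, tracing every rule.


underlying: tr-zudde-umu-u-sf
1. o, u -> 0 / V _: fires at position(s) 8, 11: trzuddemusf
surface: trzuddemusf


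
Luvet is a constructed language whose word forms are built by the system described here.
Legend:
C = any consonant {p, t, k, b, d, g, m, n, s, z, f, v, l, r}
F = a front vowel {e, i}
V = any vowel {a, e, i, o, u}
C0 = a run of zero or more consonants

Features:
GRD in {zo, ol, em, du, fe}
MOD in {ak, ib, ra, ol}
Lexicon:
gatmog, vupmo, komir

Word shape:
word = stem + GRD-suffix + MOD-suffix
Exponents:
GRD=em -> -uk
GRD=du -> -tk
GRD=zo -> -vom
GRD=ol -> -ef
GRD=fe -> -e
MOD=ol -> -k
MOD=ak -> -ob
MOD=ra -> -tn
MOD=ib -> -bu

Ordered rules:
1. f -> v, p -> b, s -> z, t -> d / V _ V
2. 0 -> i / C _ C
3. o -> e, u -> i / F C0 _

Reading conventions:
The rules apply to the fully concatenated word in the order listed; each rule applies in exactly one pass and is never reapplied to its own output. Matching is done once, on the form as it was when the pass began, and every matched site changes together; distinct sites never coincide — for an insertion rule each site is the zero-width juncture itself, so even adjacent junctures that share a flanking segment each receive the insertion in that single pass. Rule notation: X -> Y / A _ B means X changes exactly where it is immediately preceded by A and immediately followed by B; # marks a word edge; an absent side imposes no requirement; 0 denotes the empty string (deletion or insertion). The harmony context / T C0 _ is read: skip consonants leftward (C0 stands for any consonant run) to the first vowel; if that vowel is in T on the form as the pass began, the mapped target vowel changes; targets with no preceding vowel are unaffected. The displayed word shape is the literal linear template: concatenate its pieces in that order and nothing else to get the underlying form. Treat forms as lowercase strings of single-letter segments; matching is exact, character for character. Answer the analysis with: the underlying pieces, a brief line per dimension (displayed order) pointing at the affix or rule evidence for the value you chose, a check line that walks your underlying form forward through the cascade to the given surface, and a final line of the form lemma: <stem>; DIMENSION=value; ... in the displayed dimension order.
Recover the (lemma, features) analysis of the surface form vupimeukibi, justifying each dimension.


underlying: vupmo-uk-bu
GRD=em - signalled by the affix -uk
MOD=ib - signalled by the affix -bu
check: vupmoukbu -> vupmoukbu -> vupimoukibu -> vupimeukibi
lemma: vupmo; GRD=em; MOD=ib
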